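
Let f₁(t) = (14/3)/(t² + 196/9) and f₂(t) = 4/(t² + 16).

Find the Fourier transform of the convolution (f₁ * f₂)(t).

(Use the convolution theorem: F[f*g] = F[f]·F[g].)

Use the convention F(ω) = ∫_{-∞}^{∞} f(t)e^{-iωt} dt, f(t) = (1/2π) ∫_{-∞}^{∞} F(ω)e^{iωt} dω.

F[f₁*f₂](ω) = \pi^{2} e^{- \frac{26 \left|{\omega}\right|}{3}}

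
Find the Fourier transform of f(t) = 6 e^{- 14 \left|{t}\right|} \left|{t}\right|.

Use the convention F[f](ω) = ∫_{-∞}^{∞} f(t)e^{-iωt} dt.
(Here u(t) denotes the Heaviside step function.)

F(ω) = \frac{12 \left(196 - \omega^{2}\right)}{\left(\omega^{2} + 196\right)^{2}}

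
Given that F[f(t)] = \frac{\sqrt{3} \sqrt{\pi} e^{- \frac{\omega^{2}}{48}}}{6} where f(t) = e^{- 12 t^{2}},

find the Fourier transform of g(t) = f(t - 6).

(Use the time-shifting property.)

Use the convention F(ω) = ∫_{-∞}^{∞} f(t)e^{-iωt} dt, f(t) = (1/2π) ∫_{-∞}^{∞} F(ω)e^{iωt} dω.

F[g](ω) = \frac{\sqrt{3} \sqrt{\pi} e^{- \frac{\omega \left(\omega + 288 i\right)}{48}}}{6}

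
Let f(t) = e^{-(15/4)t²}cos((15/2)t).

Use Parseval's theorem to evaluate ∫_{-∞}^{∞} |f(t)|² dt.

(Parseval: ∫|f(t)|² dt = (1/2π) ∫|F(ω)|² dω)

∫|f(t)|² dt = \frac{\sqrt{30} \sqrt{\pi} \left(1 + e^{\frac{15}{2}}\right)}{30 e^{\frac{15}{2}}}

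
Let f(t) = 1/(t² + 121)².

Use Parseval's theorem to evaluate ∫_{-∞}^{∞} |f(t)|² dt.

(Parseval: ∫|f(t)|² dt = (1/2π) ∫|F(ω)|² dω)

∫|f(t)|² dt = \frac{5 \pi}{311794736}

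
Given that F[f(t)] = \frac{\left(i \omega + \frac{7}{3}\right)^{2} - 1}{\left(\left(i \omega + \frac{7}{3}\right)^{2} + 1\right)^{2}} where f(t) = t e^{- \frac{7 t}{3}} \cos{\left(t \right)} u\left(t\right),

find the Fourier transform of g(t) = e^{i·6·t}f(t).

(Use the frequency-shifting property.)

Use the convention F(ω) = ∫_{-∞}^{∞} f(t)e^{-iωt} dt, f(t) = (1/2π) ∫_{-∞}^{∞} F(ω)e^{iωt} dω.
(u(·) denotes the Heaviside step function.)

F[g](ω) = \frac{9 \left(\left(3 i \left(\omega - 6\right) + 7\right)^{2} - 9\right)}{\left(\left(3 i \left(\omega - 6\right) + 7\right)^{2} + 9\right)^{2}}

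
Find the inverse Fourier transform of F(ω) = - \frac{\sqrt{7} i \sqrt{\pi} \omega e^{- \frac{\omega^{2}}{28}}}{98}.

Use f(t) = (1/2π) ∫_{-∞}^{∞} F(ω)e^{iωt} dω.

f(t) = t e^{- 7 t^{2}}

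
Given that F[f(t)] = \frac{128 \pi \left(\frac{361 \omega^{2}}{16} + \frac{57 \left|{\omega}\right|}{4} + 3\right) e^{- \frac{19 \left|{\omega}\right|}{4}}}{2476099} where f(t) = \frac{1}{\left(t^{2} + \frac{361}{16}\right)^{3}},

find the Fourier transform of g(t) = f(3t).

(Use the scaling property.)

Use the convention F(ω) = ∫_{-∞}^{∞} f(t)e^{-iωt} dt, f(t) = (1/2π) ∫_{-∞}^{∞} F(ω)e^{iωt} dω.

F[g](ω) = \frac{8 \pi \left(361 \omega^{2} + 684 \left|{\omega}\right| + 432\right) e^{- \frac{19 \left|{\omega}\right|}{12}}}{66854673}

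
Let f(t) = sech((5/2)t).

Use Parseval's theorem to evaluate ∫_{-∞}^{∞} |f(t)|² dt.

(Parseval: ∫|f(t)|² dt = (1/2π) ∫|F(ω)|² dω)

∫|f(t)|² dt = \frac{4}{5}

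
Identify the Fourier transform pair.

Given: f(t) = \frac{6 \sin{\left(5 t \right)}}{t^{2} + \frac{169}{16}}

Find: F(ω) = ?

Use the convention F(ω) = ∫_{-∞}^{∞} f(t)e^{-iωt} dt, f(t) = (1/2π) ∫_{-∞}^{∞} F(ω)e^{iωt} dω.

F(ω) = \frac{12 i \pi e^{- \frac{13 \left|{\omega + 5}\right|}{4}}}{13} - \frac{12 i \pi e^{- \frac{13 \left|{\omega - 5}\right|}{4}}}{13}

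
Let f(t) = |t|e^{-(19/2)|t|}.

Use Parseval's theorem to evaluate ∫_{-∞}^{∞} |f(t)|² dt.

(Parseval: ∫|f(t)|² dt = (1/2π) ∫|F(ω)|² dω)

∫|f(t)|² dt = \frac{4}{6859}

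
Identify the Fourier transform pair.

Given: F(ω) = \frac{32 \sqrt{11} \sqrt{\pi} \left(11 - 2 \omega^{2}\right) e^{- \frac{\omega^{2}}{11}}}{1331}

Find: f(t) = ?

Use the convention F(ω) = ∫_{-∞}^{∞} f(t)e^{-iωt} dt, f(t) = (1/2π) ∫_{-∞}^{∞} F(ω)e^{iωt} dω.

f(t) = 8 t^{2} e^{- \frac{11 t^{2}}{4}}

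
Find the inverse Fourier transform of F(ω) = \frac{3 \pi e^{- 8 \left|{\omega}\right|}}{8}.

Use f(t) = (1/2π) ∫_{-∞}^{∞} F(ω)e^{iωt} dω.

f(t) = \frac{3}{t^{2} + 64}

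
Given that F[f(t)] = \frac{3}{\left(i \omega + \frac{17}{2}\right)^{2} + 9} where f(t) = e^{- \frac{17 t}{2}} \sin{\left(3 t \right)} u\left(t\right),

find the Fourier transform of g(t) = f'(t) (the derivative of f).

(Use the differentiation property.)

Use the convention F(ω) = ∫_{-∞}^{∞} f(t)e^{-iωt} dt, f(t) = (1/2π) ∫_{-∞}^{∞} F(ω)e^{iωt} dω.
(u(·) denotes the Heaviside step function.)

F[g](ω) = \frac{12 i \omega}{\left(2 i \omega + 17\right)^{2} + 36}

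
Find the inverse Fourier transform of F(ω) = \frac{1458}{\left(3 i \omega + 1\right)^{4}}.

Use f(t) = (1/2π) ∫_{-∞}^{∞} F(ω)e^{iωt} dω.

f(t) = 3 t^{3} e^{- \frac{t}{3}} u\left(t\right)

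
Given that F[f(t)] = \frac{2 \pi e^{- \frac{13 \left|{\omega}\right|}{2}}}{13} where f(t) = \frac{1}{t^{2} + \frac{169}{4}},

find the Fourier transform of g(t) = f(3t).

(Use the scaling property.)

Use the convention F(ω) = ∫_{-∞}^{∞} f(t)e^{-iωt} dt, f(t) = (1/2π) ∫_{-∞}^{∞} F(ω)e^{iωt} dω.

F[g](ω) = \frac{2 \pi e^{- \frac{13 \left|{\omega}\right|}{6}}}{39}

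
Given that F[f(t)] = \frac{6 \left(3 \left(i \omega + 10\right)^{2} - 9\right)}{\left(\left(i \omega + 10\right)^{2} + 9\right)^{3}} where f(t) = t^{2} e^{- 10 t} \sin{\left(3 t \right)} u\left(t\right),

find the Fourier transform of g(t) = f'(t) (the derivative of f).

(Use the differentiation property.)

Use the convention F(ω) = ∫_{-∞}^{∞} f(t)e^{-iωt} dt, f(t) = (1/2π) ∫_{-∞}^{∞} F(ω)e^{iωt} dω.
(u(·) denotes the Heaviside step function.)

F[g](ω) = \frac{18 i \omega \left(\left(i \omega + 10\right)^{2} - 3\right)}{\left(\left(i \omega + 10\right)^{2} + 9\right)^{3}}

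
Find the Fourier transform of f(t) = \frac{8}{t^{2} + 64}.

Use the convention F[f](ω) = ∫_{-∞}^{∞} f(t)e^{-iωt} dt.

F(ω) = \pi e^{- 8 \left|{\omega}\right|}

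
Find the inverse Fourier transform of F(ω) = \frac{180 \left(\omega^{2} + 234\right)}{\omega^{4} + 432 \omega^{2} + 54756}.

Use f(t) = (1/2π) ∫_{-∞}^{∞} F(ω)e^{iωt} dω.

f(t) = 6 e^{- 15 \left|{t}\right|} \cos{\left(3 \left|{t}\right| \right)}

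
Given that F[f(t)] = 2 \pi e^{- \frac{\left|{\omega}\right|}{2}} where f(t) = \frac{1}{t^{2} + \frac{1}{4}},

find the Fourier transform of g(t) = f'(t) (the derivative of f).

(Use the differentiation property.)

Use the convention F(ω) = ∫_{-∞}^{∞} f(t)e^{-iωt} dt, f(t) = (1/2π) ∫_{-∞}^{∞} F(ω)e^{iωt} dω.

F[g](ω) = 2 i \pi \omega e^{- \frac{\left|{\omega}\right|}{2}}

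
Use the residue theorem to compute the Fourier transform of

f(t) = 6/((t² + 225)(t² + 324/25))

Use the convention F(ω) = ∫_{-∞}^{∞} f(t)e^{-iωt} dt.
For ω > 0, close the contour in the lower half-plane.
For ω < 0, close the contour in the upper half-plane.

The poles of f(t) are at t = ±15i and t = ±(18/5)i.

Let g(z) = f(z)e^{-iωz}; for large |z| the factor e^{-iωz} decays in the lower half-plane when ω > 0 and in the upper half-plane when ω < 0.

Case ω > 0 (lower half-plane, clockwise contour ⇒ F(ω) = -2πi·ΣRes):
  Res_{z = - 15 i} g(z) = - \frac{5 i e^{- 15 \omega}}{5301}
  Res_{z = - \frac{18 i}{5}} g(z) = \frac{125 i e^{- \frac{18 \omega}{5}}}{31806}
  F(ω) = -2πi·ΣRes = - \frac{10 \pi e^{- 15 \omega}}{5301} + \frac{125 \pi e^{- \frac{18 \omega}{5}}}{15903}

Case ω < 0 (upper half-plane, counterclockwise contour ⇒ F(ω) = +2πi·ΣRes):
  Res_{z = 15 i} g(z) = \frac{5 i e^{15 \omega}}{5301}
  Res_{z = \frac{18 i}{5}} g(z) = - \frac{125 i e^{\frac{18 \omega}{5}}}{31806}
  F(ω) = 2πi·ΣRes = \frac{5 \pi \left(25 e^{\frac{18 \omega}{5}} - 6 e^{15 \omega}\right)}{15903}

Both cases combine into a single formula in |ω|:

F(ω) = - \frac{10 \pi e^{- 15 \left|{\omega}\right|}}{5301} + \frac{125 \pi e^{- \frac{18 \left|{\omega}\right|}{5}}}{15903}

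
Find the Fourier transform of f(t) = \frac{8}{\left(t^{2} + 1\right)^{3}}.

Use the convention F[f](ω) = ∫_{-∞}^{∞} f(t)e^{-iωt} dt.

F(ω) = \pi \left(\omega^{2} + 3 \left|{\omega}\right| + 3\right) e^{- \left|{\omega}\right|}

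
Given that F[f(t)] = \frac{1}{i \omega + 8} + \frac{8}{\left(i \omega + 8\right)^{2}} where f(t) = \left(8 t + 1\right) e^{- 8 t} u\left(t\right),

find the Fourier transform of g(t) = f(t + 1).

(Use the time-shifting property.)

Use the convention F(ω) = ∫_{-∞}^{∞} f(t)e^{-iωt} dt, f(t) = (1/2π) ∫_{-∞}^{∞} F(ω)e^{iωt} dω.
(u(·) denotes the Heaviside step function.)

F[g](ω) = \frac{\left(- i \omega - 16\right) e^{i \omega}}{\omega^{2} - 16 i \omega - 64}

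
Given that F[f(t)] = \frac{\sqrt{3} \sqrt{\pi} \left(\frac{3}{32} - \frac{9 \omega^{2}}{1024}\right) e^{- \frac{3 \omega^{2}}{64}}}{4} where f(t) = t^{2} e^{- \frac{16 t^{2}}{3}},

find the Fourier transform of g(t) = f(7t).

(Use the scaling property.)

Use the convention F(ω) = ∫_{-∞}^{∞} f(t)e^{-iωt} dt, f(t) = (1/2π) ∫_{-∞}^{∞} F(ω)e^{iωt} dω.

F[g](ω) = \frac{3 \sqrt{3} \sqrt{\pi} \left(1568 - 3 \omega^{2}\right) e^{- \frac{3 \omega^{2}}{3136}}}{1404928}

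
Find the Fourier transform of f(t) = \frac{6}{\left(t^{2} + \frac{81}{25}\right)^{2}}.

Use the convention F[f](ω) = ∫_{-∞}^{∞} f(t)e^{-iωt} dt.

F(ω) = \frac{25 \pi \left(9 \left|{\omega}\right| + 5\right) e^{- \frac{9 \left|{\omega}\right|}{5}}}{243}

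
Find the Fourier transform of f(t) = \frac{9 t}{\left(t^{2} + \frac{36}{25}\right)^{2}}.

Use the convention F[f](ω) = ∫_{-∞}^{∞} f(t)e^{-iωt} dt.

F(ω) = - \frac{15 i \pi \omega e^{- \frac{6 \left|{\omega}\right|}{5}}}{4}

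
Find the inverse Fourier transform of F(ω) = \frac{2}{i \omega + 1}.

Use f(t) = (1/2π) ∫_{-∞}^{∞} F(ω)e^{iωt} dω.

f(t) = 2 e^{- t} u\left(t\right)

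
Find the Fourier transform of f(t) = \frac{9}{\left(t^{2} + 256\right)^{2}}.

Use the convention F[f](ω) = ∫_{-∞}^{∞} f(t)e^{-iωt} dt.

F(ω) = \frac{9 \pi \left(16 \left|{\omega}\right| + 1\right) e^{- 16 \left|{\omega}\right|}}{8192}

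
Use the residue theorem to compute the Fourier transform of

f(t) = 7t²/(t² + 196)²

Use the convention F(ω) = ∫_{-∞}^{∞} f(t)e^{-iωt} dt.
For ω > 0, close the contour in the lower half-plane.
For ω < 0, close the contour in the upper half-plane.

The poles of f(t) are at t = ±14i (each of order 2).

Let g(z) = f(z)e^{-iωz}; for large |z| the factor e^{-iωz} decays in the lower half-plane when ω > 0 and in the upper half-plane when ω < 0.

Case ω > 0 (lower half-plane, clockwise contour ⇒ F(ω) = -2πi·ΣRes):
  Res_{z = - 14 i} g(z) = \frac{i \left(1 - 14 \omega\right) e^{- 14 \omega}}{8} (pole of order 2)
  F(ω) = -2πi·ΣRes = \frac{\pi \left(1 - 14 \omega\right) e^{- 14 \omega}}{4}

Case ω < 0 (upper half-plane, counterclockwise contour ⇒ F(ω) = +2πi·ΣRes):
  Res_{z = 14 i} g(z) = \frac{i \left(- 14 \omega - 1\right) e^{14 \omega}}{8} (pole of order 2)
  F(ω) = 2πi·ΣRes = \frac{\pi \left(14 \omega + 1\right) e^{14 \omega}}{4}

Both cases combine into a single formula in |ω|:

F(ω) = \frac{\pi \left(1 - 14 \left|{\omega}\right|\right) e^{- 14 \left|{\omega}\right|}}{4}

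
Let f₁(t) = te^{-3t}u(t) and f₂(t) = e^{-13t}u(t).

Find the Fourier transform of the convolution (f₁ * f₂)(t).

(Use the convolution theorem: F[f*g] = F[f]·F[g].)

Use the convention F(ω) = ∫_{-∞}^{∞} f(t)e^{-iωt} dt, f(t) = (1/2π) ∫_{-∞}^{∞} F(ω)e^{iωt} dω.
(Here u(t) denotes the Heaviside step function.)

F[f₁*f₂](ω) = \frac{1}{\left(i \omega + 3\right)^{2} \left(i \omega + 13\right)}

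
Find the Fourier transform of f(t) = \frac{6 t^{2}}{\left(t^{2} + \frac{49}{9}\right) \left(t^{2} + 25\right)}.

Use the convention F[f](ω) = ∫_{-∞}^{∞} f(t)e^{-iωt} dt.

F(ω) = \frac{135 \pi e^{- 5 \left|{\omega}\right|}}{88} - \frac{63 \pi e^{- \frac{7 \left|{\omega}\right|}{3}}}{88}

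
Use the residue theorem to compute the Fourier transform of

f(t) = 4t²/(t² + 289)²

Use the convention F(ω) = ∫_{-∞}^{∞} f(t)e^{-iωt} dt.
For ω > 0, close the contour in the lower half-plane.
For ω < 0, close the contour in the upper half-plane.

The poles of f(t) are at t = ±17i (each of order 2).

Let g(z) = f(z)e^{-iωz}; for large |z| the factor e^{-iωz} decays in the lower half-plane when ω > 0 and in the upper half-plane when ω < 0.

Case ω > 0 (lower half-plane, clockwise contour ⇒ F(ω) = -2πi·ΣRes):
  Res_{z = - 17 i} g(z) = i \left(\frac{1}{17} - \omega\right) e^{- 17 \omega} (pole of order 2)
  F(ω) = -2πi·ΣRes = \frac{2 \pi \left(1 - 17 \omega\right) e^{- 17 \omega}}{17}

Case ω < 0 (upper half-plane, counterclockwise contour ⇒ F(ω) = +2πi·ΣRes):
  Res_{z = 17 i} g(z) = i \left(- \omega - \frac{1}{17}\right) e^{17 \omega} (pole of order 2)
  F(ω) = 2πi·ΣRes = \frac{2 \pi \left(17 \omega + 1\right) e^{17 \omega}}{17}

Both cases combine into a single formula in |ω|:

F(ω) = \frac{2 \pi \left(1 - 17 \left|{\omega}\right|\right) e^{- 17 \left|{\omega}\right|}}{17}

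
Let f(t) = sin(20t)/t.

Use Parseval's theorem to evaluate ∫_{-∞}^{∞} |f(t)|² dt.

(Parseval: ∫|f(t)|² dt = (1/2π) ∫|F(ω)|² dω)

∫|f(t)|² dt = 20 \pi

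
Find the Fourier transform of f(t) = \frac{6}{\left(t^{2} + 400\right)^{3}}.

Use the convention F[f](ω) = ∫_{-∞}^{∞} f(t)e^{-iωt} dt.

F(ω) = \frac{3 \pi \left(400 \omega^{2} + 60 \left|{\omega}\right| + 3\right) e^{- 20 \left|{\omega}\right|}}{12800000}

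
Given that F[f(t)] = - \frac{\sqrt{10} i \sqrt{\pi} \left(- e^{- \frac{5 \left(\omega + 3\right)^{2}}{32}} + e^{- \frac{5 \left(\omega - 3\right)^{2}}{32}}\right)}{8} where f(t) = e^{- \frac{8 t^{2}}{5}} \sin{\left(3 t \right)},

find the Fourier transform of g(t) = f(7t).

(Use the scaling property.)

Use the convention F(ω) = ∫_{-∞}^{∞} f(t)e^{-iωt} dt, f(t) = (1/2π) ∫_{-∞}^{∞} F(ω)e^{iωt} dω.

F[g](ω) = \frac{\sqrt{10} i \sqrt{\pi} \left(1 - e^{\frac{15 \omega}{56}}\right) e^{- \frac{5 \omega^{2}}{1568} - \frac{15 \omega}{112} - \frac{45}{32}}}{56}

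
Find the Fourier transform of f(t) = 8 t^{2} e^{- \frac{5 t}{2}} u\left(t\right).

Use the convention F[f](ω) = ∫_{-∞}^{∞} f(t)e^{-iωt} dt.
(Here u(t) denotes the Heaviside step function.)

F(ω) = \frac{128}{\left(2 i \omega + 5\right)^{3}}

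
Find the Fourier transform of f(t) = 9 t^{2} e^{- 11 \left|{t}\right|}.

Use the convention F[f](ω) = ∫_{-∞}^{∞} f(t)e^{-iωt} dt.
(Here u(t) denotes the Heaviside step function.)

F(ω) = \frac{396 \left(121 - 3 \omega^{2}\right)}{\left(\omega^{2} + 121\right)^{3}}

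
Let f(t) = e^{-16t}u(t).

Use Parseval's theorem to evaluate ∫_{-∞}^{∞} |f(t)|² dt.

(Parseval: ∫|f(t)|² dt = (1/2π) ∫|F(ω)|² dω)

∫|f(t)|² dt = \frac{1}{32}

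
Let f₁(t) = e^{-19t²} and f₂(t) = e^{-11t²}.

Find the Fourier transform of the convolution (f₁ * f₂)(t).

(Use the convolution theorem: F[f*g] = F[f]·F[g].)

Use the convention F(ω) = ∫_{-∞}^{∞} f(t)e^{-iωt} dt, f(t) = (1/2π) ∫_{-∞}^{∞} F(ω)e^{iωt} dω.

F[f₁*f₂](ω) = \frac{\sqrt{209} \pi e^{- \frac{15 \omega^{2}}{418}}}{209}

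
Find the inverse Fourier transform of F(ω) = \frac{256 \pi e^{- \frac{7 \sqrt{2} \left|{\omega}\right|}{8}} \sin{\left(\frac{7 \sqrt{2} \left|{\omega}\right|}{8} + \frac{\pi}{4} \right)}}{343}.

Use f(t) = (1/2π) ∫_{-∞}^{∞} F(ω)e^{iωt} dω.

f(t) = \frac{4}{t^{4} + \frac{2401}{256}}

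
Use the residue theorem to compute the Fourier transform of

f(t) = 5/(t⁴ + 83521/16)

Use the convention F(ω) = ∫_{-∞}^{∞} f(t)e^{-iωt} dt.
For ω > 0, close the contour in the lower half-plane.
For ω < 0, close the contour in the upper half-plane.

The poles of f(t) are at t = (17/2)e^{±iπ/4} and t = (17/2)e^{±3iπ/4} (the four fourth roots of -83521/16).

Let g(z) = f(z)e^{-iωz}; for large |z| the factor e^{-iωz} decays in the lower half-plane when ω > 0 and in the upper half-plane when ω < 0.

Case ω > 0 (lower half-plane, clockwise contour ⇒ F(ω) = -2πi·ΣRes):
  Res_{z = - \frac{17 \sqrt{2}}{4} - \frac{17 \sqrt{2} i}{4}} g(z) = \frac{5 \sqrt{2} \left(1 + i\right) e^{\frac{17 \sqrt{2} \omega \left(-1 + i\right)}{4}}}{4913}
  Res_{z = \frac{17 \sqrt{2}}{4} - \frac{17 \sqrt{2} i}{4}} g(z) = \frac{5 \sqrt{2} \left(-1 + i\right) e^{- \frac{17 \sqrt{2} \omega \left(1 + i\right)}{4}}}{4913}
  F(ω) = -2πi·ΣRes = \frac{10 \sqrt{2} \pi \left(\left(1 - i\right) e^{\frac{17 \sqrt{2} i \omega}{2}} + 1 + i\right) e^{- \frac{17 \sqrt{2} \omega \left(1 + i\right)}{4}}}{4913} = \frac{40 \pi e^{- \frac{17 \sqrt{2} \omega}{4}} \sin{\left(\frac{17 \sqrt{2} \omega}{4} + \frac{\pi}{4} \right)}}{4913}

Case ω < 0 (upper half-plane, counterclockwise contour ⇒ F(ω) = +2πi·ΣRes):
  Res_{z = \frac{17 \sqrt{2}}{4} + \frac{17 \sqrt{2} i}{4}} g(z) = - \frac{5 \sqrt{2} \left(1 + i\right) e^{\frac{17 \sqrt{2} \omega \left(1 - i\right)}{4}}}{4913}
  Res_{z = - \frac{17 \sqrt{2}}{4} + \frac{17 \sqrt{2} i}{4}} g(z) = \frac{5 \sqrt{2} \left(1 - i\right) e^{\frac{17 \sqrt{2} \omega \left(1 + i\right)}{4}}}{4913}
  F(ω) = 2πi·ΣRes = - \frac{10 \sqrt{2} i \pi \left(\left(1 + i\right) e^{\frac{17 \sqrt{2} \omega \left(1 - i\right)}{4}} - \left(1 - i\right) e^{\frac{17 \sqrt{2} \omega \left(1 + i\right)}{4}}\right)}{4913} = \frac{40 \pi e^{\frac{17 \sqrt{2} \omega}{4}} \cos{\left(\frac{17 \sqrt{2} \omega}{4} + \frac{\pi}{4} \right)}}{4913}

Both cases combine into a single formula in |ω|:

F(ω) = \frac{40 \pi e^{- \frac{17 \sqrt{2} \left|{\omega}\right|}{4}} \sin{\left(\frac{17 \sqrt{2} \left|{\omega}\right|}{4} + \frac{\pi}{4} \right)}}{4913}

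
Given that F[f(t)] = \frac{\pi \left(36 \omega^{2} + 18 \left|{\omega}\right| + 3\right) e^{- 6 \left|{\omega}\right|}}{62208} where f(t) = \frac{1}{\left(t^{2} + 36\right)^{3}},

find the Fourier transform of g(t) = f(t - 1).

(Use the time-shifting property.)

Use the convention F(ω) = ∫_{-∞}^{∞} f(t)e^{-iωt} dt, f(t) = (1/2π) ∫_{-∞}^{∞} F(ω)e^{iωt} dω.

F[g](ω) = \frac{\pi \left(12 \omega^{2} + 6 \left|{\omega}\right| + 1\right) e^{- i \omega - 6 \left|{\omega}\right|}}{20736}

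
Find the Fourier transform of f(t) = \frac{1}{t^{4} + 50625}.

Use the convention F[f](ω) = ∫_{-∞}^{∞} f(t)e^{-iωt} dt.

F(ω) = \frac{\pi e^{- \frac{15 \sqrt{2} \left|{\omega}\right|}{2}} \sin{\left(\frac{15 \sqrt{2} \left|{\omega}\right|}{2} + \frac{\pi}{4} \right)}}{3375}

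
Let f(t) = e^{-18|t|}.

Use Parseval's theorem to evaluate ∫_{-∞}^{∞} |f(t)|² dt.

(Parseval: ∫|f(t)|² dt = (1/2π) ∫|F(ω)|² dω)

∫|f(t)|² dt = \frac{1}{18}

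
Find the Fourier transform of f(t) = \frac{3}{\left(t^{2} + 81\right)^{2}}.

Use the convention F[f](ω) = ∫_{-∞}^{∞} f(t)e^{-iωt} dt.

F(ω) = \frac{\pi \left(9 \left|{\omega}\right| + 1\right) e^{- 9 \left|{\omega}\right|}}{486}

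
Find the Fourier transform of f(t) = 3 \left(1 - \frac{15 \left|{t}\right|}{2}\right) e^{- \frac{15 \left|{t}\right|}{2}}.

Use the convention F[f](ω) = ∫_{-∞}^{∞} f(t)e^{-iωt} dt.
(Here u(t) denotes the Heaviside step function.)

F(ω) = \frac{1440 \omega^{2}}{\left(4 \omega^{2} + 225\right)^{2}}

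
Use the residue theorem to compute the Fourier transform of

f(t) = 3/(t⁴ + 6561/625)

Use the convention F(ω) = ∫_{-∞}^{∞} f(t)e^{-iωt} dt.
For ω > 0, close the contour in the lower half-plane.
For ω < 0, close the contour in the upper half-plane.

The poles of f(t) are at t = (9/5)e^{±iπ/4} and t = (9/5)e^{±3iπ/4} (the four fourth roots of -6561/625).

Let g(z) = f(z)e^{-iωz}; for large |z| the factor e^{-iωz} decays in the lower half-plane when ω > 0 and in the upper half-plane when ω < 0.

Case ω > 0 (lower half-plane, clockwise contour ⇒ F(ω) = -2πi·ΣRes):
  Res_{z = - \frac{9 \sqrt{2}}{10} - \frac{9 \sqrt{2} i}{10}} g(z) = \frac{125 \sqrt{2} i \left(1 - i\right) e^{\frac{9 \sqrt{2} \omega \left(-1 + i\right)}{10}}}{1944}
  Res_{z = \frac{9 \sqrt{2}}{10} - \frac{9 \sqrt{2} i}{10}} g(z) = \frac{125 \sqrt{2} i \left(1 + i\right) e^{- \frac{9 \sqrt{2} \omega \left(1 + i\right)}{10}}}{1944}
  F(ω) = -2πi·ΣRes = \frac{125 \sqrt{2} \pi \left(1 - i\right) \left(e^{\frac{9 \sqrt{2} i \omega}{5}} + i\right) e^{- \frac{9 \sqrt{2} \omega \left(1 + i\right)}{10}}}{972} = \frac{125 \pi e^{- \frac{9 \sqrt{2} \omega}{10}} \sin{\left(\frac{9 \sqrt{2} \omega}{10} + \frac{\pi}{4} \right)}}{243}

Case ω < 0 (upper half-plane, counterclockwise contour ⇒ F(ω) = +2πi·ΣRes):
  Res_{z = \frac{9 \sqrt{2}}{10} + \frac{9 \sqrt{2} i}{10}} g(z) = \frac{125 \sqrt{2} i \left(-1 + i\right) e^{\frac{9 \sqrt{2} \omega \left(1 - i\right)}{10}}}{1944}
  Res_{z = - \frac{9 \sqrt{2}}{10} + \frac{9 \sqrt{2} i}{10}} g(z) = \frac{125 \sqrt{2} \left(1 - i\right) e^{\frac{9 \sqrt{2} \omega \left(1 + i\right)}{10}}}{1944}
  F(ω) = 2πi·ΣRes = - \frac{125 \sqrt{2} i \pi \left(i \left(1 - i\right) e^{\frac{9 \sqrt{2} \omega \left(1 - i\right)}{10}} - \left(1 - i\right) e^{\frac{9 \sqrt{2} \omega \left(1 + i\right)}{10}}\right)}{972} = \frac{125 \pi e^{\frac{9 \sqrt{2} \omega}{10}} \cos{\left(\frac{9 \sqrt{2} \omega}{10} + \frac{\pi}{4} \right)}}{243}

Both cases combine into a single formula in |ω|:

F(ω) = \frac{125 \pi e^{- \frac{9 \sqrt{2} \left|{\omega}\right|}{10}} \sin{\left(\frac{9 \sqrt{2} \left|{\omega}\right|}{10} + \frac{\pi}{4} \right)}}{243}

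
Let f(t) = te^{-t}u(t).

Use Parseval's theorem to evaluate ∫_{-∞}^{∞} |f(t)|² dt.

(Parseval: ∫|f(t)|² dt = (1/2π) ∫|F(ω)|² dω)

∫|f(t)|² dt = \frac{1}{4}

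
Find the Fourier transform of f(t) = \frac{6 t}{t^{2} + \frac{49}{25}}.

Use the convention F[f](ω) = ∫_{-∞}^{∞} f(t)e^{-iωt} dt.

F(ω) = - 6 i \pi e^{- \frac{7 \left|{\omega}\right|}{5}} \operatorname{sign}{\left(\omega \right)}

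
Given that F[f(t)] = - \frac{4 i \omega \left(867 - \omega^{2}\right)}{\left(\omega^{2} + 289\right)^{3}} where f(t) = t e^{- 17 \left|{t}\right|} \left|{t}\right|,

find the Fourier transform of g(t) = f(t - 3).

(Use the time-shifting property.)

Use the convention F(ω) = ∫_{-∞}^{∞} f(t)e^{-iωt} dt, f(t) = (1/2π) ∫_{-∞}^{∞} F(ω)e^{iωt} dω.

F[g](ω) = \frac{4 i \omega \left(\omega^{2} - 867\right) e^{- 3 i \omega}}{\left(\omega^{2} + 289\right)^{3}}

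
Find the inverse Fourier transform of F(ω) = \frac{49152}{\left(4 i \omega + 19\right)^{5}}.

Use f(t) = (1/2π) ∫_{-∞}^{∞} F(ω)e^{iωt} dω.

f(t) = 2 t^{4} e^{- \frac{19 t}{4}} u\left(t\right)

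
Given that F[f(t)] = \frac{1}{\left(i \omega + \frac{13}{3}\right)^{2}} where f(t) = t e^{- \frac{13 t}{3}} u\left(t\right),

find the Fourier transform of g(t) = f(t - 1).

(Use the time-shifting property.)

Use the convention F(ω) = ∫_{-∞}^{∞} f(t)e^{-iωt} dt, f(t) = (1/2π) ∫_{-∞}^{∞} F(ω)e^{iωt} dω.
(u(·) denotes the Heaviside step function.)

F[g](ω) = \frac{9 e^{- i \omega}}{\left(3 i \omega + 13\right)^{2}}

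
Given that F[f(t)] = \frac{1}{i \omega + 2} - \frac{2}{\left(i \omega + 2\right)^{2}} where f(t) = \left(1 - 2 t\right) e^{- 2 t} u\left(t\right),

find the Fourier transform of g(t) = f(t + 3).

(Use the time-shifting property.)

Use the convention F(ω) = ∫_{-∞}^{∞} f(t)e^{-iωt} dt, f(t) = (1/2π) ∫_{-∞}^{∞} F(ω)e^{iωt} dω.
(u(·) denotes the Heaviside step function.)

F[g](ω) = \frac{i \omega e^{3 i \omega}}{- \omega^{2} + 4 i \omega + 4}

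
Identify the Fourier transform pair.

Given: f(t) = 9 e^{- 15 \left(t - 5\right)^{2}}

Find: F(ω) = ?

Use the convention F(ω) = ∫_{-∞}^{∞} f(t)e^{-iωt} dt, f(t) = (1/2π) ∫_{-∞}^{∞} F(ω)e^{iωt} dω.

F(ω) = \frac{3 \sqrt{15} \sqrt{\pi} e^{- \frac{\omega \left(\omega + 300 i\right)}{60}}}{5}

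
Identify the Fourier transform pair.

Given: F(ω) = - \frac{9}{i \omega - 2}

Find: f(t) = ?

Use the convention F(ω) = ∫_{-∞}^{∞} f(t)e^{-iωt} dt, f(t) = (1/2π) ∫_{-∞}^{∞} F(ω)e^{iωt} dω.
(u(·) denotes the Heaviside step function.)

f(t) = 9 e^{2 t} u\left(- t\right)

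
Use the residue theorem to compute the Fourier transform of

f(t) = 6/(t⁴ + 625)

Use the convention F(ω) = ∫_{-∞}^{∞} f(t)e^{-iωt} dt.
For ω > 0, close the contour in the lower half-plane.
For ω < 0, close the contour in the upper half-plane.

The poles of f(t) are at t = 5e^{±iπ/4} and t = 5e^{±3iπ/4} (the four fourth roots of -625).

Let g(z) = f(z)e^{-iωz}; for large |z| the factor e^{-iωz} decays in the lower half-plane when ω > 0 and in the upper half-plane when ω < 0.

Case ω > 0 (lower half-plane, clockwise contour ⇒ F(ω) = -2πi·ΣRes):
  Res_{z = - \frac{5 \sqrt{2}}{2} - \frac{5 \sqrt{2} i}{2}} g(z) = \frac{3 \sqrt{2} i \left(1 - i\right) e^{\frac{5 \sqrt{2} \omega \left(-1 + i\right)}{2}}}{500}
  Res_{z = \frac{5 \sqrt{2}}{2} - \frac{5 \sqrt{2} i}{2}} g(z) = \frac{3 \sqrt{2} i \left(1 + i\right) e^{- \frac{5 \sqrt{2} \omega \left(1 + i\right)}{2}}}{500}
  F(ω) = -2πi·ΣRes = \frac{3 \sqrt{2} \pi \left(1 - i\right) \left(e^{5 \sqrt{2} i \omega} + i\right) e^{- \frac{5 \sqrt{2} \omega \left(1 + i\right)}{2}}}{250} = \frac{6 \pi e^{- \frac{5 \sqrt{2} \omega}{2}} \sin{\left(\frac{5 \sqrt{2} \omega}{2} + \frac{\pi}{4} \right)}}{125}

Case ω < 0 (upper half-plane, counterclockwise contour ⇒ F(ω) = +2πi·ΣRes):
  Res_{z = \frac{5 \sqrt{2}}{2} + \frac{5 \sqrt{2} i}{2}} g(z) = \frac{3 \sqrt{2} i \left(-1 + i\right) e^{\frac{5 \sqrt{2} \omega \left(1 - i\right)}{2}}}{500}
  Res_{z = - \frac{5 \sqrt{2}}{2} + \frac{5 \sqrt{2} i}{2}} g(z) = \frac{3 \sqrt{2} \left(1 - i\right) e^{\frac{5 \sqrt{2} \omega \left(1 + i\right)}{2}}}{500}
  F(ω) = 2πi·ΣRes = - \frac{3 \sqrt{2} i \pi \left(i \left(1 - i\right) e^{\frac{5 \sqrt{2} \omega \left(1 - i\right)}{2}} - \left(1 - i\right) e^{\frac{5 \sqrt{2} \omega \left(1 + i\right)}{2}}\right)}{250} = \frac{6 \pi e^{\frac{5 \sqrt{2} \omega}{2}} \cos{\left(\frac{5 \sqrt{2} \omega}{2} + \frac{\pi}{4} \right)}}{125}

Both cases combine into a single formula in |ω|:

F(ω) = \frac{6 \pi e^{- \frac{5 \sqrt{2} \left|{\omega}\right|}{2}} \sin{\left(\frac{5 \sqrt{2} \left|{\omega}\right|}{2} + \frac{\pi}{4} \right)}}{125}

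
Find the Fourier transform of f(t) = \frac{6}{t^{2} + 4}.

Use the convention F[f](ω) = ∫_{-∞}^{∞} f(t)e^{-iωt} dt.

F(ω) = 3 \pi e^{- 2 \left|{\omega}\right|}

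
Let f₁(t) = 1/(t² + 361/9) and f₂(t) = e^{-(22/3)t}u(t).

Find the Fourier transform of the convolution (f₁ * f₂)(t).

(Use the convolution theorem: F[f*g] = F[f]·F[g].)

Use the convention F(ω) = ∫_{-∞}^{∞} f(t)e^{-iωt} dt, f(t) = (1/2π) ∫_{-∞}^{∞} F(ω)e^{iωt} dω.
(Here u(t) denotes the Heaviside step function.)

F[f₁*f₂](ω) = \frac{9 \pi e^{- \frac{19 \left|{\omega}\right|}{3}}}{19 \left(3 i \omega + 22\right)}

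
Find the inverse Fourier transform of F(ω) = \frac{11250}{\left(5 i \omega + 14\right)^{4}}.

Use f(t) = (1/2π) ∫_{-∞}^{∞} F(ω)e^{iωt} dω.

f(t) = 3 t^{3} e^{- \frac{14 t}{5}} u\left(t\right)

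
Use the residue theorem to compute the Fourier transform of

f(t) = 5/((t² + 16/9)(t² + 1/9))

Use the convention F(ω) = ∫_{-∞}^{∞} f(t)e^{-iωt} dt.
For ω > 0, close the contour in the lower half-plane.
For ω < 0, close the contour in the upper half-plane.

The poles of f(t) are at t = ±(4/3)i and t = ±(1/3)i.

Let g(z) = f(z)e^{-iωz}; for large |z| the factor e^{-iωz} decays in the lower half-plane when ω > 0 and in the upper half-plane when ω < 0.

Case ω > 0 (lower half-plane, clockwise contour ⇒ F(ω) = -2πi·ΣRes):
  Res_{z = - \frac{4 i}{3}} g(z) = - \frac{9 i e^{- \frac{4 \omega}{3}}}{8}
  Res_{z = - \frac{i}{3}} g(z) = \frac{9 i e^{- \frac{\omega}{3}}}{2}
  F(ω) = -2πi·ΣRes = \frac{9 \pi \left(4 e^{\omega} - 1\right) e^{- \frac{4 \omega}{3}}}{4}

Case ω < 0 (upper half-plane, counterclockwise contour ⇒ F(ω) = +2πi·ΣRes):
  Res_{z = \frac{4 i}{3}} g(z) = \frac{9 i e^{\frac{4 \omega}{3}}}{8}
  Res_{z = \frac{i}{3}} g(z) = - \frac{9 i e^{\frac{\omega}{3}}}{2}
  F(ω) = 2πi·ΣRes = \frac{9 \pi \left(4 - e^{\omega}\right) e^{\frac{\omega}{3}}}{4}

Both cases combine into a single formula in |ω|:

F(ω) = \frac{9 \pi \left(4 e^{\left|{\omega}\right|} - 1\right) e^{- \frac{4 \left|{\omega}\right|}{3}}}{4}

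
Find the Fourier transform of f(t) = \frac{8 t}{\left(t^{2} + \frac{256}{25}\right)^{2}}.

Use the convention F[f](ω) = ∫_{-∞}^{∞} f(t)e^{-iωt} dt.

F(ω) = - \frac{5 i \pi \omega e^{- \frac{16 \left|{\omega}\right|}{5}}}{4}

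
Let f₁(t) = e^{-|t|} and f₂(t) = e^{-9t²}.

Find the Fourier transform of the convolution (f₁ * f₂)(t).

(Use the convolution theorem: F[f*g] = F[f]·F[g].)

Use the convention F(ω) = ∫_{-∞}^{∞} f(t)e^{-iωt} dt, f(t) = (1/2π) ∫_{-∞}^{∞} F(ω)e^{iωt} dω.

F[f₁*f₂](ω) = \frac{2 \sqrt{\pi} e^{- \frac{\omega^{2}}{36}}}{3 \left(\omega^{2} + 1\right)}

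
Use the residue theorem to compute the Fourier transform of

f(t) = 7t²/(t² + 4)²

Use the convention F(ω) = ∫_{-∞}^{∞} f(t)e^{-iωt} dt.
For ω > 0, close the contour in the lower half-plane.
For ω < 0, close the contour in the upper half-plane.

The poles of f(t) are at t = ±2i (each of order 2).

Let g(z) = f(z)e^{-iωz}; for large |z| the factor e^{-iωz} decays in the lower half-plane when ω > 0 and in the upper half-plane when ω < 0.

Case ω > 0 (lower half-plane, clockwise contour ⇒ F(ω) = -2πi·ΣRes):
  Res_{z = - 2 i} g(z) = \frac{7 i \left(1 - 2 \omega\right) e^{- 2 \omega}}{8} (pole of order 2)
  F(ω) = -2πi·ΣRes = \frac{7 \pi \left(1 - 2 \omega\right) e^{- 2 \omega}}{4}

Case ω < 0 (upper half-plane, counterclockwise contour ⇒ F(ω) = +2πi·ΣRes):
  Res_{z = 2 i} g(z) = \frac{7 i \left(- 2 \omega - 1\right) e^{2 \omega}}{8} (pole of order 2)
  F(ω) = 2πi·ΣRes = \frac{7 \pi \left(2 \omega + 1\right) e^{2 \omega}}{4}

Both cases combine into a single formula in |ω|:

F(ω) = \frac{7 \pi \left(1 - 2 \left|{\omega}\right|\right) e^{- 2 \left|{\omega}\right|}}{4}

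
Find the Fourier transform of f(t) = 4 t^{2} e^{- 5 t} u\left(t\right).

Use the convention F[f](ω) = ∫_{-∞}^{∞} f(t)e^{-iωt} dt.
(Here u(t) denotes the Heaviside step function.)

F(ω) = \frac{8}{\left(i \omega + 5\right)^{3}}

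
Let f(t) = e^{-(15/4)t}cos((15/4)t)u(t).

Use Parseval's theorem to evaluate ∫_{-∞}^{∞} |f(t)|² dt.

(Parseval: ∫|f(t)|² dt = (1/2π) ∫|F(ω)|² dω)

∫|f(t)|² dt = \frac{1}{10}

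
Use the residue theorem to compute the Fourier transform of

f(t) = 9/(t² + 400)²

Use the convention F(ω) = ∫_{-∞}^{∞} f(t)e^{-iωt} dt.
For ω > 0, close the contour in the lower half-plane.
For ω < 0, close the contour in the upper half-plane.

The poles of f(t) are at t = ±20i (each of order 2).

Let g(z) = f(z)e^{-iωz}; for large |z| the factor e^{-iωz} decays in the lower half-plane when ω > 0 and in the upper half-plane when ω < 0.

Case ω > 0 (lower half-plane, clockwise contour ⇒ F(ω) = -2πi·ΣRes):
  Res_{z = - 20 i} g(z) = \frac{9 i \left(20 \omega + 1\right) e^{- 20 \omega}}{32000} (pole of order 2)
  F(ω) = -2πi·ΣRes = \frac{9 \pi \left(20 \omega + 1\right) e^{- 20 \omega}}{16000}

Case ω < 0 (upper half-plane, counterclockwise contour ⇒ F(ω) = +2πi·ΣRes):
  Res_{z = 20 i} g(z) = \frac{9 i \left(20 \omega - 1\right) e^{20 \omega}}{32000} (pole of order 2)
  F(ω) = 2πi·ΣRes = \frac{9 \pi \left(1 - 20 \omega\right) e^{20 \omega}}{16000}

Both cases combine into a single formula in |ω|:

F(ω) = \frac{9 \pi \left(20 \left|{\omega}\right| + 1\right) e^{- 20 \left|{\omega}\right|}}{16000}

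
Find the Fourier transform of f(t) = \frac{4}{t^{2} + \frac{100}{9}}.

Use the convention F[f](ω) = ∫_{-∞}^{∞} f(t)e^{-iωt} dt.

F(ω) = \frac{6 \pi e^{- \frac{10 \left|{\omega}\right|}{3}}}{5}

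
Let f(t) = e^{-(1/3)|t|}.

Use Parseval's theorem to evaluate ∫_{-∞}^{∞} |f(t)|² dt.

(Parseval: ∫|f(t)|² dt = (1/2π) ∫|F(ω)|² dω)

∫|f(t)|² dt = 3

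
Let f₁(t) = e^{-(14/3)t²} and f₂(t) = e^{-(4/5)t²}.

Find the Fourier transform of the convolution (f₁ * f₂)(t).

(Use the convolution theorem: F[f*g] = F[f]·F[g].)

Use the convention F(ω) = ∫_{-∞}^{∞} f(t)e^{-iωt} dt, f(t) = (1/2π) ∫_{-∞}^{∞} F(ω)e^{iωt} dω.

F[f₁*f₂](ω) = \frac{\sqrt{210} \pi e^{- \frac{41 \omega^{2}}{112}}}{28}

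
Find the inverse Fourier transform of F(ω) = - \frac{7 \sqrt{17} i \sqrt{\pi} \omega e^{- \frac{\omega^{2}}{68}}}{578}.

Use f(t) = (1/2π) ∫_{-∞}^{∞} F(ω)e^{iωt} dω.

f(t) = 7 t e^{- 17 t^{2}}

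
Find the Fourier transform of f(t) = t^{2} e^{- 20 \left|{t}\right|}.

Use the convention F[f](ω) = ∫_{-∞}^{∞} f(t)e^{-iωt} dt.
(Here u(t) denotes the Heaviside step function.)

F(ω) = \frac{80 \left(400 - 3 \omega^{2}\right)}{\left(\omega^{2} + 400\right)^{3}}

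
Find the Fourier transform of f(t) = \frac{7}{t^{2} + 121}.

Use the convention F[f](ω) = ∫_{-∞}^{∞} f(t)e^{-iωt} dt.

F(ω) = \frac{7 \pi e^{- 11 \left|{\omega}\right|}}{11}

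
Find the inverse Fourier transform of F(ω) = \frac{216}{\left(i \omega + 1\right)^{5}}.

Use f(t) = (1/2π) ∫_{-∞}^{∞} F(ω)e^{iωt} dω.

f(t) = 9 t^{4} e^{- t} u\left(t\right)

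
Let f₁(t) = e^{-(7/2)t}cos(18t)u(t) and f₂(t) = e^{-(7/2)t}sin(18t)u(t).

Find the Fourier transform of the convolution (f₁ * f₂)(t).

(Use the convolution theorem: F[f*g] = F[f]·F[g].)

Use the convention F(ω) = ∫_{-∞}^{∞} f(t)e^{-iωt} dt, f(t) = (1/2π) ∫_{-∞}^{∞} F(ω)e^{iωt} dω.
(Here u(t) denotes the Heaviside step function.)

F[f₁*f₂](ω) = \frac{144 \left(2 i \omega + 7\right)}{\left(\left(2 i \omega + 7\right)^{2} + 1296\right)^{2}}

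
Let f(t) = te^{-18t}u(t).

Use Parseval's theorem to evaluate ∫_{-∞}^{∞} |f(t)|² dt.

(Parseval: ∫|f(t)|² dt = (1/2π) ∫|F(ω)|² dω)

∫|f(t)|² dt = \frac{1}{23328}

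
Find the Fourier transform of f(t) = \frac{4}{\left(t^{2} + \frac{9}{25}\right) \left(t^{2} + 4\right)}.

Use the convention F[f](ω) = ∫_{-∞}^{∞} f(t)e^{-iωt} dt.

F(ω) = - \frac{50 \pi e^{- 2 \left|{\omega}\right|}}{91} + \frac{500 \pi e^{- \frac{3 \left|{\omega}\right|}{5}}}{273}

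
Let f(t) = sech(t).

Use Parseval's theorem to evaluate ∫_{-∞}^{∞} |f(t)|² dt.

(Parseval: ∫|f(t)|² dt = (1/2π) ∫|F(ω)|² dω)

∫|f(t)|² dt = 2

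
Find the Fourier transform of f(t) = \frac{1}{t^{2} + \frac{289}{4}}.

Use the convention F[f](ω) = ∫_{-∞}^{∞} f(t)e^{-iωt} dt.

F(ω) = \frac{2 \pi e^{- \frac{17 \left|{\omega}\right|}{2}}}{17}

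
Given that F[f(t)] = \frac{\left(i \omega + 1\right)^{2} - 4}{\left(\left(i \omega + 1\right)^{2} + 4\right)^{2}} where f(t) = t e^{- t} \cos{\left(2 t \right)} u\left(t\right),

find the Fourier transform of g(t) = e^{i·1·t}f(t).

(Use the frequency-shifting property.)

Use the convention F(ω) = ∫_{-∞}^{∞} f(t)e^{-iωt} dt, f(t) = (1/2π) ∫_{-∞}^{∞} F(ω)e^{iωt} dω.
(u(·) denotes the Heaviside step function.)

F[g](ω) = \frac{\left(i \left(\omega - 1\right) + 1\right)^{2} - 4}{\left(\left(i \left(\omega - 1\right) + 1\right)^{2} + 4\right)^{2}}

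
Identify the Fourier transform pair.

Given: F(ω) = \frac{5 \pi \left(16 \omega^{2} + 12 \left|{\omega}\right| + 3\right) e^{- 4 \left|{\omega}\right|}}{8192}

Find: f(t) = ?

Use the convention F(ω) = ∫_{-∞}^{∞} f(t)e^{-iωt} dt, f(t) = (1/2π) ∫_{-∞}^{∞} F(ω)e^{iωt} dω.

f(t) = \frac{5}{\left(t^{2} + 16\right)^{3}}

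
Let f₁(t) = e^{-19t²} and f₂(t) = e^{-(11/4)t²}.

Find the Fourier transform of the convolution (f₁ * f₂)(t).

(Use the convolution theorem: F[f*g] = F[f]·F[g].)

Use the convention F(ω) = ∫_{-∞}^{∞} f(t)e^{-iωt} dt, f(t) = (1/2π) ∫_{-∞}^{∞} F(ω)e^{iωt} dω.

F[f₁*f₂](ω) = \frac{2 \sqrt{209} \pi e^{- \frac{87 \omega^{2}}{836}}}{209}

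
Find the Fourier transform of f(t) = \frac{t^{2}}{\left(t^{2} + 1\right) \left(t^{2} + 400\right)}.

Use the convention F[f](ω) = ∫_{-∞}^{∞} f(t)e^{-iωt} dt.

F(ω) = \frac{\pi \left(20 - e^{19 \left|{\omega}\right|}\right) e^{- 20 \left|{\omega}\right|}}{399}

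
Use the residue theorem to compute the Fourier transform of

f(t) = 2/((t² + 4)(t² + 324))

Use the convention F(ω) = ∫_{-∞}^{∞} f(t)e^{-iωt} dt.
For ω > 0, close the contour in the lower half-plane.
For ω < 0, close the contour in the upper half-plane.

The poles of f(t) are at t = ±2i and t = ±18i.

Let g(z) = f(z)e^{-iωz}; for large |z| the factor e^{-iωz} decays in the lower half-plane when ω > 0 and in the upper half-plane when ω < 0.

Case ω > 0 (lower half-plane, clockwise contour ⇒ F(ω) = -2πi·ΣRes):
  Res_{z = - 2 i} g(z) = \frac{i e^{- 2 \omega}}{640}
  Res_{z = - 18 i} g(z) = - \frac{i e^{- 18 \omega}}{5760}
  F(ω) = -2πi·ΣRes = \frac{\pi \left(9 e^{16 \omega} - 1\right) e^{- 18 \omega}}{2880}

Case ω < 0 (upper half-plane, counterclockwise contour ⇒ F(ω) = +2πi·ΣRes):
  Res_{z = 2 i} g(z) = - \frac{i e^{2 \omega}}{640}
  Res_{z = 18 i} g(z) = \frac{i e^{18 \omega}}{5760}
  F(ω) = 2πi·ΣRes = \frac{\pi \left(9 - e^{16 \omega}\right) e^{2 \omega}}{2880}

Both cases combine into a single formula in |ω|:

F(ω) = \frac{\pi \left(9 e^{16 \left|{\omega}\right|} - 1\right) e^{- 18 \left|{\omega}\right|}}{2880}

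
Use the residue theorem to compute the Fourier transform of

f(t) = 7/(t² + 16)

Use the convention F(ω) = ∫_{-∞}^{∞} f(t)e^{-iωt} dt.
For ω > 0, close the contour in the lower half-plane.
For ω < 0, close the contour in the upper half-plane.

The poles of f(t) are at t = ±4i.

Let g(z) = f(z)e^{-iωz}; for large |z| the factor e^{-iωz} decays in the lower half-plane when ω > 0 and in the upper half-plane when ω < 0.

Case ω > 0 (lower half-plane, clockwise contour ⇒ F(ω) = -2πi·ΣRes):
  Res_{z = - 4 i} g(z) = \frac{7 i e^{- 4 \omega}}{8}
  F(ω) = -2πi·ΣRes = \frac{7 \pi e^{- 4 \omega}}{4}

Case ω < 0 (upper half-plane, counterclockwise contour ⇒ F(ω) = +2πi·ΣRes):
  Res_{z = 4 i} g(z) = - \frac{7 i e^{4 \omega}}{8}
  F(ω) = 2πi·ΣRes = \frac{7 \pi e^{4 \omega}}{4}

Both cases combine into a single formula in |ω|:

F(ω) = \frac{7 \pi e^{- 4 \left|{\omega}\right|}}{4}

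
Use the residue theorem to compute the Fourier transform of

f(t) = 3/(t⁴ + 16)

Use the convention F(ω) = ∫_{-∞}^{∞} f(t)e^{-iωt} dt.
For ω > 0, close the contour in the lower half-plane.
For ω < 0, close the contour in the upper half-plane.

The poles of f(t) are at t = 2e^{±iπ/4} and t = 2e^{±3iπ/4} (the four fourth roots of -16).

Let g(z) = f(z)e^{-iωz}; for large |z| the factor e^{-iωz} decays in the lower half-plane when ω > 0 and in the upper half-plane when ω < 0.

Case ω > 0 (lower half-plane, clockwise contour ⇒ F(ω) = -2πi·ΣRes):
  Res_{z = - \sqrt{2} - \sqrt{2} i} g(z) = \frac{3 \sqrt{2} i \left(1 - i\right) e^{\sqrt{2} \omega \left(-1 + i\right)}}{64}
  Res_{z = \sqrt{2} - \sqrt{2} i} g(z) = \frac{3 \sqrt{2} i \left(1 + i\right) e^{- \sqrt{2} \omega \left(1 + i\right)}}{64}
  F(ω) = -2πi·ΣRes = \frac{3 \sqrt{2} \pi \left(1 - i\right) \left(e^{2 \sqrt{2} i \omega} + i\right) e^{- \sqrt{2} \omega \left(1 + i\right)}}{32} = \frac{3 \pi e^{- \sqrt{2} \omega} \sin{\left(\sqrt{2} \omega + \frac{\pi}{4} \right)}}{8}

Case ω < 0 (upper half-plane, counterclockwise contour ⇒ F(ω) = +2πi·ΣRes):
  Res_{z = \sqrt{2} + \sqrt{2} i} g(z) = \frac{3 \sqrt{2} i \left(-1 + i\right) e^{\sqrt{2} \omega \left(1 - i\right)}}{64}
  Res_{z = - \sqrt{2} + \sqrt{2} i} g(z) = \frac{3 \sqrt{2} \left(1 - i\right) e^{\sqrt{2} \omega \left(1 + i\right)}}{64}
  F(ω) = 2πi·ΣRes = - \frac{3 \sqrt{2} i \pi \left(i \left(1 - i\right) e^{\sqrt{2} \omega \left(1 - i\right)} - \left(1 - i\right) e^{\sqrt{2} \omega \left(1 + i\right)}\right)}{32} = \frac{3 \pi e^{\sqrt{2} \omega} \cos{\left(\sqrt{2} \omega + \frac{\pi}{4} \right)}}{8}

Both cases combine into a single formula in |ω|:

F(ω) = \frac{3 \pi e^{- \sqrt{2} \left|{\omega}\right|} \sin{\left(\sqrt{2} \left|{\omega}\right| + \frac{\pi}{4} \right)}}{8}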